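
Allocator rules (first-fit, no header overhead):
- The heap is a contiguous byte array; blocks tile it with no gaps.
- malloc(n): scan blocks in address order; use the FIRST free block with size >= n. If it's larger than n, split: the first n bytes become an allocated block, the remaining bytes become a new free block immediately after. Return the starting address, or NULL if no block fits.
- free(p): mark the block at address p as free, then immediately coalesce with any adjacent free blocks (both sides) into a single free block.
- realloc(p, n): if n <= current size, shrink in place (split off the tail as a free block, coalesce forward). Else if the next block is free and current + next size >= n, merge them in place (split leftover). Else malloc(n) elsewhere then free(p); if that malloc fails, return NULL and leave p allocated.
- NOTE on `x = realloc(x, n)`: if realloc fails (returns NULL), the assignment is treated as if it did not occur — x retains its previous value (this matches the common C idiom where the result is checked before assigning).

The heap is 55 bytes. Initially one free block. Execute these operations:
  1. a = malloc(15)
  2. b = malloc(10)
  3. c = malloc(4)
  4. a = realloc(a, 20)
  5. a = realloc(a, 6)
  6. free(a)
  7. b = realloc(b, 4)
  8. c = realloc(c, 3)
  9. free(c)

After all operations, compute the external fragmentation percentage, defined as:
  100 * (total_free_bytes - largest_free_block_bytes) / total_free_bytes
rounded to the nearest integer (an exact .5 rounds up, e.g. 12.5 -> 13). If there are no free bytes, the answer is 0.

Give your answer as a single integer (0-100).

Answer: 29

Derivation:
Op 1: a = malloc(15) -> a = 0; heap: [0-14 ALLOC][15-54 FREE]
Op 2: b = malloc(10) -> b = 15; heap: [0-14 ALLOC][15-24 ALLOC][25-54 FREE]
Op 3: c = malloc(4) -> c = 25; heap: [0-14 ALLOC][15-24 ALLOC][25-28 ALLOC][29-54 FREE]
Op 4: a = realloc(a, 20) -> a = 29; heap: [0-14 FREE][15-24 ALLOC][25-28 ALLOC][29-48 ALLOC][49-54 FREE]
Op 5: a = realloc(a, 6) -> a = 29; heap: [0-14 FREE][15-24 ALLOC][25-28 ALLOC][29-34 ALLOC][35-54 FREE]
Op 6: free(a) -> (freed a); heap: [0-14 FREE][15-24 ALLOC][25-28 ALLOC][29-54 FREE]
Op 7: b = realloc(b, 4) -> b = 15; heap: [0-14 FREE][15-18 ALLOC][19-24 FREE][25-28 ALLOC][29-54 FREE]
Op 8: c = realloc(c, 3) -> c = 25; heap: [0-14 FREE][15-18 ALLOC][19-24 FREE][25-27 ALLOC][28-54 FREE]
Op 9: free(c) -> (freed c); heap: [0-14 FREE][15-18 ALLOC][19-54 FREE]
Free blocks: [15 36] total_free=51 largest=36 -> 100*(51-36)/51 = 1500/51 ≈ 29.412 -> rounds to 29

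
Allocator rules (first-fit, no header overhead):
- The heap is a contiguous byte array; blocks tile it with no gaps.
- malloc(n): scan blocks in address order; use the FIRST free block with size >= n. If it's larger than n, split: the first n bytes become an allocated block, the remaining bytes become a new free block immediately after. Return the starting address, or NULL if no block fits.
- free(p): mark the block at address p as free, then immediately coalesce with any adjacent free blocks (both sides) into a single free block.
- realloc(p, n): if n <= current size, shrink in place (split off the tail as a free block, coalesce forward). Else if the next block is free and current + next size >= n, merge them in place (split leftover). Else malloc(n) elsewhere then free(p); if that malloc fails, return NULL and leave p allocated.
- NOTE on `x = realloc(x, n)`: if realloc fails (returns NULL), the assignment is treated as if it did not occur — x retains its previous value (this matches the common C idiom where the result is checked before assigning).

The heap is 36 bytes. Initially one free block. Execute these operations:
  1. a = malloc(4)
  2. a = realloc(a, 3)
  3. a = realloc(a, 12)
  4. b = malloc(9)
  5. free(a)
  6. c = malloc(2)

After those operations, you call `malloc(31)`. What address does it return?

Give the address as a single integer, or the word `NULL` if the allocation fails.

Answer: NULL

Derivation:
Op 1: a = malloc(4) -> a = 0; heap: [0-3 ALLOC][4-35 FREE]
Op 2: a = realloc(a, 3) -> a = 0; heap: [0-2 ALLOC][3-35 FREE]
Op 3: a = realloc(a, 12) -> a = 0; heap: [0-11 ALLOC][12-35 FREE]
Op 4: b = malloc(9) -> b = 12; heap: [0-11 ALLOC][12-20 ALLOC][21-35 FREE]
Op 5: free(a) -> (freed a); heap: [0-11 FREE][12-20 ALLOC][21-35 FREE]
Op 6: c = malloc(2) -> c = 0; heap: [0-1 ALLOC][2-11 FREE][12-20 ALLOC][21-35 FREE]
malloc(31): first-fit scan over [0-1 ALLOC][2-11 FREE][12-20 ALLOC][21-35 FREE] -> NULL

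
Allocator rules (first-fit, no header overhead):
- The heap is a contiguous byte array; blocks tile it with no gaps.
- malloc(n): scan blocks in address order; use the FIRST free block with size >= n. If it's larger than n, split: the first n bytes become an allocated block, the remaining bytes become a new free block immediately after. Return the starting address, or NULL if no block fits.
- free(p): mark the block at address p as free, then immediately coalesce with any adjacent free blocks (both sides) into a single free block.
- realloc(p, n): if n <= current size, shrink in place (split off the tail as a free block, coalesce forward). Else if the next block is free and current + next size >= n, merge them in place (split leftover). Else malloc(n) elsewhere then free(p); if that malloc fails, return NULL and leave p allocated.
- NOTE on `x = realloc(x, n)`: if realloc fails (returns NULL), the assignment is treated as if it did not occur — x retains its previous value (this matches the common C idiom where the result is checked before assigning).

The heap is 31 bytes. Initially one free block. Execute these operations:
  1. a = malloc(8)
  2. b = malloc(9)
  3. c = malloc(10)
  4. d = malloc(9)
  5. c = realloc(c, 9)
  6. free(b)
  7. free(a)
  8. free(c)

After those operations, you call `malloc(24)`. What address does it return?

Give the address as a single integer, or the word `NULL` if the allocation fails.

Op 1: a = malloc(8) -> a = 0; heap: [0-7 ALLOC][8-30 FREE]
Op 2: b = malloc(9) -> b = 8; heap: [0-7 ALLOC][8-16 ALLOC][17-30 FREE]
Op 3: c = malloc(10) -> c = 17; heap: [0-7 ALLOC][8-16 ALLOC][17-26 ALLOC][27-30 FREE]
Op 4: d = malloc(9) -> d = NULL; heap: [0-7 ALLOC][8-16 ALLOC][17-26 ALLOC][27-30 FREE]
Op 5: c = realloc(c, 9) -> c = 17; heap: [0-7 ALLOC][8-16 ALLOC][17-25 ALLOC][26-30 FREE]
Op 6: free(b) -> (freed b); heap: [0-7 ALLOC][8-16 FREE][17-25 ALLOC][26-30 FREE]
Op 7: free(a) -> (freed a); heap: [0-16 FREE][17-25 ALLOC][26-30 FREE]
Op 8: free(c) -> (freed c); heap: [0-30 FREE]
malloc(24): first-fit scan over [0-30 FREE] -> 0

Answer: 0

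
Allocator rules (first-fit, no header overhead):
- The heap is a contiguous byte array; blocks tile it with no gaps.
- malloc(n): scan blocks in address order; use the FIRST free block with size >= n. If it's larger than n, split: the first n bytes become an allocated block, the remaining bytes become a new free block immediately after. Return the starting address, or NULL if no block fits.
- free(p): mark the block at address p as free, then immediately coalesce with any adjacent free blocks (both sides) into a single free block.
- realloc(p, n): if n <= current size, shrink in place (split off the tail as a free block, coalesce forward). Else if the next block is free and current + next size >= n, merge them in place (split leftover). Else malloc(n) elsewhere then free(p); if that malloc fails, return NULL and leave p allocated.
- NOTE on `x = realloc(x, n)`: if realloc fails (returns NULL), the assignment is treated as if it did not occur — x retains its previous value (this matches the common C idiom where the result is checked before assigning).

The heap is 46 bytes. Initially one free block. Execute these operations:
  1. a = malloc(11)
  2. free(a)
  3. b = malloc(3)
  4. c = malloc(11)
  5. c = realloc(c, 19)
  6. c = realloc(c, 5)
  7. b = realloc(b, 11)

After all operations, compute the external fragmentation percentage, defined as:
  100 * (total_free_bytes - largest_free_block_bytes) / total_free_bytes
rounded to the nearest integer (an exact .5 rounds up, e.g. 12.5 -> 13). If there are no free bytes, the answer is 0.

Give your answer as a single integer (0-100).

Op 1: a = malloc(11) -> a = 0; heap: [0-10 ALLOC][11-45 FREE]
Op 2: free(a) -> (freed a); heap: [0-45 FREE]
Op 3: b = malloc(3) -> b = 0; heap: [0-2 ALLOC][3-45 FREE]
Op 4: c = malloc(11) -> c = 3; heap: [0-2 ALLOC][3-13 ALLOC][14-45 FREE]
Op 5: c = realloc(c, 19) -> c = 3; heap: [0-2 ALLOC][3-21 ALLOC][22-45 FREE]
Op 6: c = realloc(c, 5) -> c = 3; heap: [0-2 ALLOC][3-7 ALLOC][8-45 FREE]
Op 7: b = realloc(b, 11) -> b = 8; heap: [0-2 FREE][3-7 ALLOC][8-18 ALLOC][19-45 FREE]
Free blocks: [3 27] total_free=30 largest=27 -> 100*(30-27)/30 = 300/30 = 10

Answer: 10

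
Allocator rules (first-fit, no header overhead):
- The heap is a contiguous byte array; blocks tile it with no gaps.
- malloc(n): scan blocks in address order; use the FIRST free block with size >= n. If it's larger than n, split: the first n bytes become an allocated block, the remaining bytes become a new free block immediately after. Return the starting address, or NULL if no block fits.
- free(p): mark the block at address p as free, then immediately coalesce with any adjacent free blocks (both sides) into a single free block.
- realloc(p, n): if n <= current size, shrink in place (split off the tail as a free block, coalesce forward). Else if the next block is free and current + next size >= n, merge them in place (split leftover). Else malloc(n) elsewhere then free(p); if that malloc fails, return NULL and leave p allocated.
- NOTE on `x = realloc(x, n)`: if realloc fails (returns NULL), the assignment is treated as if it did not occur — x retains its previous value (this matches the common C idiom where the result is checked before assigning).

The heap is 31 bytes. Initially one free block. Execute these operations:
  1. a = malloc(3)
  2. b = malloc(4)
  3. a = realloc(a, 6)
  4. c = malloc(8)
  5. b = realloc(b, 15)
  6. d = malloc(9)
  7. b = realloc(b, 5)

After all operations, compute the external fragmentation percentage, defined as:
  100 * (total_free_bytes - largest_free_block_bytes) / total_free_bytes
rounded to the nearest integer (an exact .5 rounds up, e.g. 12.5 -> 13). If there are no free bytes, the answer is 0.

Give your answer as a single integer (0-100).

Op 1: a = malloc(3) -> a = 0; heap: [0-2 ALLOC][3-30 FREE]
Op 2: b = malloc(4) -> b = 3; heap: [0-2 ALLOC][3-6 ALLOC][7-30 FREE]
Op 3: a = realloc(a, 6) -> a = 7; heap: [0-2 FREE][3-6 ALLOC][7-12 ALLOC][13-30 FREE]
Op 4: c = malloc(8) -> c = 13; heap: [0-2 FREE][3-6 ALLOC][7-12 ALLOC][13-20 ALLOC][21-30 FREE]
Op 5: b = realloc(b, 15) -> NULL (b unchanged); heap: [0-2 FREE][3-6 ALLOC][7-12 ALLOC][13-20 ALLOC][21-30 FREE]
Op 6: d = malloc(9) -> d = 21; heap: [0-2 FREE][3-6 ALLOC][7-12 ALLOC][13-20 ALLOC][21-29 ALLOC][30-30 FREE]
Op 7: b = realloc(b, 5) -> NULL (b unchanged); heap: [0-2 FREE][3-6 ALLOC][7-12 ALLOC][13-20 ALLOC][21-29 ALLOC][30-30 FREE]
Free blocks: [3 1] total_free=4 largest=3 -> 100*(4-3)/4 = 100/4 = 25

Answer: 25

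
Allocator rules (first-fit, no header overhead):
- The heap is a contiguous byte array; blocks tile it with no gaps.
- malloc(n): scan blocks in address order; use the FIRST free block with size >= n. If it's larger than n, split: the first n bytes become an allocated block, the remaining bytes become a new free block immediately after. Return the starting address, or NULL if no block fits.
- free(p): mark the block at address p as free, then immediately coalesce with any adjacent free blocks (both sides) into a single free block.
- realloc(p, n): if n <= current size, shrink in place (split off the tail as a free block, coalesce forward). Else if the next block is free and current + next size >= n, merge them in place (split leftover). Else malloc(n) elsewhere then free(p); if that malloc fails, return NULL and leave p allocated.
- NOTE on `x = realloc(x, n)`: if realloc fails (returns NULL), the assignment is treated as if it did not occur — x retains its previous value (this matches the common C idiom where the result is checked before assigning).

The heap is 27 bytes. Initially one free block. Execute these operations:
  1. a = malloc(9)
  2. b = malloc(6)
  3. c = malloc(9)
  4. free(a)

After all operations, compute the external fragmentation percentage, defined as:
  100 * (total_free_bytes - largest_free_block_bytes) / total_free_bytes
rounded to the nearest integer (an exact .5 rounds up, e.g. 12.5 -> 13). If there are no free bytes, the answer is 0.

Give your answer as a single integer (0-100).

Answer: 25

Derivation:
Op 1: a = malloc(9) -> a = 0; heap: [0-8 ALLOC][9-26 FREE]
Op 2: b = malloc(6) -> b = 9; heap: [0-8 ALLOC][9-14 ALLOC][15-26 FREE]
Op 3: c = malloc(9) -> c = 15; heap: [0-8 ALLOC][9-14 ALLOC][15-23 ALLOC][24-26 FREE]
Op 4: free(a) -> (freed a); heap: [0-8 FREE][9-14 ALLOC][15-23 ALLOC][24-26 FREE]
Free blocks: [9 3] total_free=12 largest=9 -> 100*(12-9)/12 = 300/12 = 25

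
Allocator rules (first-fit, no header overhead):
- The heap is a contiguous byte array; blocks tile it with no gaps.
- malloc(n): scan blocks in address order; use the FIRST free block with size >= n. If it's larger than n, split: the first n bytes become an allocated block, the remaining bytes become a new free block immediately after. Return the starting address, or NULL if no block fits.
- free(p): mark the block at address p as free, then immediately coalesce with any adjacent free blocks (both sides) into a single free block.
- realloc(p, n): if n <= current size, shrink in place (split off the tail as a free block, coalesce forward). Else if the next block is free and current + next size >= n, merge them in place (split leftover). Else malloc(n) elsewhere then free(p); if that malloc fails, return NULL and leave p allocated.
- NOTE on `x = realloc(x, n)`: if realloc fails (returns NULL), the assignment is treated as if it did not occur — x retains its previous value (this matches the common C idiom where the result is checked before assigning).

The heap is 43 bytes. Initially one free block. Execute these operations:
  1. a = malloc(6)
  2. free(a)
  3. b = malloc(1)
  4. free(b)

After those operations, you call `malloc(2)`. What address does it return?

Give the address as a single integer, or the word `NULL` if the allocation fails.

Answer: 0

Derivation:
Op 1: a = malloc(6) -> a = 0; heap: [0-5 ALLOC][6-42 FREE]
Op 2: free(a) -> (freed a); heap: [0-42 FREE]
Op 3: b = malloc(1) -> b = 0; heap: [0-0 ALLOC][1-42 FREE]
Op 4: free(b) -> (freed b); heap: [0-42 FREE]
malloc(2): first-fit scan over [0-42 FREE] -> 0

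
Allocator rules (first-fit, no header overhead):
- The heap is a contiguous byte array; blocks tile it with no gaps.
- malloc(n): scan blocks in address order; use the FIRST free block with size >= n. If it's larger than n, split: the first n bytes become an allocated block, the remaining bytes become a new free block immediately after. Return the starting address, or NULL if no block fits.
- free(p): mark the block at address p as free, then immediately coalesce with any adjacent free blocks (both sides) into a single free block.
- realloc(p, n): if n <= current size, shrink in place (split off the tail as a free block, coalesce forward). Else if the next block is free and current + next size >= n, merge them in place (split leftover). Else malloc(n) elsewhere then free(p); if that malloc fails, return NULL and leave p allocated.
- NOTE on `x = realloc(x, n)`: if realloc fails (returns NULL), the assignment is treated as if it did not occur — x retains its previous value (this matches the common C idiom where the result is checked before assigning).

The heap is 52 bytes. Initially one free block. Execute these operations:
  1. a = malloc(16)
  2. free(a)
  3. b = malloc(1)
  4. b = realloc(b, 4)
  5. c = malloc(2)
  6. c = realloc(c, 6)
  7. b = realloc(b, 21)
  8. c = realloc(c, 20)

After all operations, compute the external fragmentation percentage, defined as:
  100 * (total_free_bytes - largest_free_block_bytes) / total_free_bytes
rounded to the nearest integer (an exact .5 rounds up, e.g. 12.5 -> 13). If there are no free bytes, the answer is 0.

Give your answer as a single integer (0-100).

Op 1: a = malloc(16) -> a = 0; heap: [0-15 ALLOC][16-51 FREE]
Op 2: free(a) -> (freed a); heap: [0-51 FREE]
Op 3: b = malloc(1) -> b = 0; heap: [0-0 ALLOC][1-51 FREE]
Op 4: b = realloc(b, 4) -> b = 0; heap: [0-3 ALLOC][4-51 FREE]
Op 5: c = malloc(2) -> c = 4; heap: [0-3 ALLOC][4-5 ALLOC][6-51 FREE]
Op 6: c = realloc(c, 6) -> c = 4; heap: [0-3 ALLOC][4-9 ALLOC][10-51 FREE]
Op 7: b = realloc(b, 21) -> b = 10; heap: [0-3 FREE][4-9 ALLOC][10-30 ALLOC][31-51 FREE]
Op 8: c = realloc(c, 20) -> c = 31; heap: [0-9 FREE][10-30 ALLOC][31-50 ALLOC][51-51 FREE]
Free blocks: [10 1] total_free=11 largest=10 -> 100*(11-10)/11 = 100/11 ≈ 9.091 -> rounds to 9

Answer: 9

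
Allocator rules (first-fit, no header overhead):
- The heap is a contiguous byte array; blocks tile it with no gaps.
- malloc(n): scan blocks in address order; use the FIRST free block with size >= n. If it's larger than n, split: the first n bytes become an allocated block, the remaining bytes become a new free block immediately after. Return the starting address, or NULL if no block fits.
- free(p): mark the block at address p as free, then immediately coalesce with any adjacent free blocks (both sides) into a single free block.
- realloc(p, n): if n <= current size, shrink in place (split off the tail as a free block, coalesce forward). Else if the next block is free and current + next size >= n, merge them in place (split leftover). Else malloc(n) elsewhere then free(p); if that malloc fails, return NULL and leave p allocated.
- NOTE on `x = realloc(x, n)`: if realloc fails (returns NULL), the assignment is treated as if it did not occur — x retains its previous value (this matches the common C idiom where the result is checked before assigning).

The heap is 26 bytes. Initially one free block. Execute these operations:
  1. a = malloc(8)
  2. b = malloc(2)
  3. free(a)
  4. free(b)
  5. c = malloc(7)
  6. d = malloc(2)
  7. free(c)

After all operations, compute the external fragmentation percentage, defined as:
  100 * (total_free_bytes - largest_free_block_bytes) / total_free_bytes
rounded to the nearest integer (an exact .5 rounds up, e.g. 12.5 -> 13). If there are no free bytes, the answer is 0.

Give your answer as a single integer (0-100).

Answer: 29

Derivation:
Op 1: a = malloc(8) -> a = 0; heap: [0-7 ALLOC][8-25 FREE]
Op 2: b = malloc(2) -> b = 8; heap: [0-7 ALLOC][8-9 ALLOC][10-25 FREE]
Op 3: free(a) -> (freed a); heap: [0-7 FREE][8-9 ALLOC][10-25 FREE]
Op 4: free(b) -> (freed b); heap: [0-25 FREE]
Op 5: c = malloc(7) -> c = 0; heap: [0-6 ALLOC][7-25 FREE]
Op 6: d = malloc(2) -> d = 7; heap: [0-6 ALLOC][7-8 ALLOC][9-25 FREE]
Op 7: free(c) -> (freed c); heap: [0-6 FREE][7-8 ALLOC][9-25 FREE]
Free blocks: [7 17] total_free=24 largest=17 -> 100*(24-17)/24 = 700/24 ≈ 29.167 -> rounds to 29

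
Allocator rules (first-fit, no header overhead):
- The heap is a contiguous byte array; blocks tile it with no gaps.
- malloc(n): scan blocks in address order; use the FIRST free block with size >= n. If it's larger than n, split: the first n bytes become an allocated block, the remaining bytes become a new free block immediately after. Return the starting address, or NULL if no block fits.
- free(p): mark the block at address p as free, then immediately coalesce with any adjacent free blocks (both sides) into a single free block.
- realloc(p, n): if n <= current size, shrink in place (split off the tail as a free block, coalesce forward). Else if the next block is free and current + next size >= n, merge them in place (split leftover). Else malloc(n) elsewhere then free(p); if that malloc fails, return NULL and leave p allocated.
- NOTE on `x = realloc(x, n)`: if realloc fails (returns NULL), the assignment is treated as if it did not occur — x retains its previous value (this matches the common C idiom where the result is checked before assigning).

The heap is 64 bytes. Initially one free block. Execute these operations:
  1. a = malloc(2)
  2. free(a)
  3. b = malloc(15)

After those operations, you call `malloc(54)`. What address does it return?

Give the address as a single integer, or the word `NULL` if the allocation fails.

Op 1: a = malloc(2) -> a = 0; heap: [0-1 ALLOC][2-63 FREE]
Op 2: free(a) -> (freed a); heap: [0-63 FREE]
Op 3: b = malloc(15) -> b = 0; heap: [0-14 ALLOC][15-63 FREE]
malloc(54): first-fit scan over [0-14 ALLOC][15-63 FREE] -> NULL

Answer: NULL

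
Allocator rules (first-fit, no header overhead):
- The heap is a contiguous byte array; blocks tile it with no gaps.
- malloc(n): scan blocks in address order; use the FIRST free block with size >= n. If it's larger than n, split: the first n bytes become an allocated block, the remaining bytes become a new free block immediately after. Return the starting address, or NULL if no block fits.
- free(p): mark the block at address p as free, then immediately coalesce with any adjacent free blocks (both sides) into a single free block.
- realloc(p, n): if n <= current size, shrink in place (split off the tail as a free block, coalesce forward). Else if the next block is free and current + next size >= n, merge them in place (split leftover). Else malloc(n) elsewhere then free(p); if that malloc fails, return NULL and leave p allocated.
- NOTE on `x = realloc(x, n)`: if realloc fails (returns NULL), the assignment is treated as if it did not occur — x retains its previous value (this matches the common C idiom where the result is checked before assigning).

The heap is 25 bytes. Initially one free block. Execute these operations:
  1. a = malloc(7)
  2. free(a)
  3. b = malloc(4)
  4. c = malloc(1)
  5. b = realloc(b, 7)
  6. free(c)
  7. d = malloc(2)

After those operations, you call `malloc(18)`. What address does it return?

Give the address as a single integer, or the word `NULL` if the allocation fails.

Op 1: a = malloc(7) -> a = 0; heap: [0-6 ALLOC][7-24 FREE]
Op 2: free(a) -> (freed a); heap: [0-24 FREE]
Op 3: b = malloc(4) -> b = 0; heap: [0-3 ALLOC][4-24 FREE]
Op 4: c = malloc(1) -> c = 4; heap: [0-3 ALLOC][4-4 ALLOC][5-24 FREE]
Op 5: b = realloc(b, 7) -> b = 5; heap: [0-3 FREE][4-4 ALLOC][5-11 ALLOC][12-24 FREE]
Op 6: free(c) -> (freed c); heap: [0-4 FREE][5-11 ALLOC][12-24 FREE]
Op 7: d = malloc(2) -> d = 0; heap: [0-1 ALLOC][2-4 FREE][5-11 ALLOC][12-24 FREE]
malloc(18): first-fit scan over [0-1 ALLOC][2-4 FREE][5-11 ALLOC][12-24 FREE] -> NULL

Answer: NULL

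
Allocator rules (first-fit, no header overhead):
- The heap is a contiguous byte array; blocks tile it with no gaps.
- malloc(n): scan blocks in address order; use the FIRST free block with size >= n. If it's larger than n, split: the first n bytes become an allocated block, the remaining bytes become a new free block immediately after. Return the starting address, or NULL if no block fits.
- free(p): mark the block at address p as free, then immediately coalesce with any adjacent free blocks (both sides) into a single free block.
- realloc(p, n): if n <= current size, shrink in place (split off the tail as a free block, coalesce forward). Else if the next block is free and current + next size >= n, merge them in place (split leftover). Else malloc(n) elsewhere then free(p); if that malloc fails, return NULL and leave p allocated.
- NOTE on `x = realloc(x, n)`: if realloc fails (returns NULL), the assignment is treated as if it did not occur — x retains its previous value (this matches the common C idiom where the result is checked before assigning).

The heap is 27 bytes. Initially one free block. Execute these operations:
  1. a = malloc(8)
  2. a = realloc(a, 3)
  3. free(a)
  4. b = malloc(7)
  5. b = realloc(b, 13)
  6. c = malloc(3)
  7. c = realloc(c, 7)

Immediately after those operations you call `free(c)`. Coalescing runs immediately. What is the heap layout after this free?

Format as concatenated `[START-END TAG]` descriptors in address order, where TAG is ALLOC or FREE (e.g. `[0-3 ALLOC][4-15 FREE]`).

Op 1: a = malloc(8) -> a = 0; heap: [0-7 ALLOC][8-26 FREE]
Op 2: a = realloc(a, 3) -> a = 0; heap: [0-2 ALLOC][3-26 FREE]
Op 3: free(a) -> (freed a); heap: [0-26 FREE]
Op 4: b = malloc(7) -> b = 0; heap: [0-6 ALLOC][7-26 FREE]
Op 5: b = realloc(b, 13) -> b = 0; heap: [0-12 ALLOC][13-26 FREE]
Op 6: c = malloc(3) -> c = 13; heap: [0-12 ALLOC][13-15 ALLOC][16-26 FREE]
Op 7: c = realloc(c, 7) -> c = 13; heap: [0-12 ALLOC][13-19 ALLOC][20-26 FREE]
free(c): c = 13 -> block [13-19 ALLOC]; mark free, coalesce with adjacent free neighbors -> [0-12 ALLOC][13-26 FREE]

Answer: [0-12 ALLOC][13-26 FREE]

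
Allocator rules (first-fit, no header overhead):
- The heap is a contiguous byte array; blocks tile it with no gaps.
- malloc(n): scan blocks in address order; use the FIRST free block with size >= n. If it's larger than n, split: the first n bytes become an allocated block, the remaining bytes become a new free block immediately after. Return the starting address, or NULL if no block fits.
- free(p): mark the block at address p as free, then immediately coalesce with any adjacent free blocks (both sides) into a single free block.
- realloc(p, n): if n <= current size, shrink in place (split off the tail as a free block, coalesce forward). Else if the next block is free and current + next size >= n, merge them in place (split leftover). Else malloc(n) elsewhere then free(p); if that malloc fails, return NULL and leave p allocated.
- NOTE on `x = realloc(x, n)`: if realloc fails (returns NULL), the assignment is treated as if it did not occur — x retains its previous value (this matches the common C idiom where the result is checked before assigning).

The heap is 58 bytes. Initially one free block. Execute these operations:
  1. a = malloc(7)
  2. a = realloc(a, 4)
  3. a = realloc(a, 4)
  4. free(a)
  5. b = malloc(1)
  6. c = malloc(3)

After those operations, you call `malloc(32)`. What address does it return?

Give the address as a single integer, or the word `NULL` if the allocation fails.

Op 1: a = malloc(7) -> a = 0; heap: [0-6 ALLOC][7-57 FREE]
Op 2: a = realloc(a, 4) -> a = 0; heap: [0-3 ALLOC][4-57 FREE]
Op 3: a = realloc(a, 4) -> a = 0; heap: [0-3 ALLOC][4-57 FREE]
Op 4: free(a) -> (freed a); heap: [0-57 FREE]
Op 5: b = malloc(1) -> b = 0; heap: [0-0 ALLOC][1-57 FREE]
Op 6: c = malloc(3) -> c = 1; heap: [0-0 ALLOC][1-3 ALLOC][4-57 FREE]
malloc(32): first-fit scan over [0-0 ALLOC][1-3 ALLOC][4-57 FREE] -> 4

Answer: 4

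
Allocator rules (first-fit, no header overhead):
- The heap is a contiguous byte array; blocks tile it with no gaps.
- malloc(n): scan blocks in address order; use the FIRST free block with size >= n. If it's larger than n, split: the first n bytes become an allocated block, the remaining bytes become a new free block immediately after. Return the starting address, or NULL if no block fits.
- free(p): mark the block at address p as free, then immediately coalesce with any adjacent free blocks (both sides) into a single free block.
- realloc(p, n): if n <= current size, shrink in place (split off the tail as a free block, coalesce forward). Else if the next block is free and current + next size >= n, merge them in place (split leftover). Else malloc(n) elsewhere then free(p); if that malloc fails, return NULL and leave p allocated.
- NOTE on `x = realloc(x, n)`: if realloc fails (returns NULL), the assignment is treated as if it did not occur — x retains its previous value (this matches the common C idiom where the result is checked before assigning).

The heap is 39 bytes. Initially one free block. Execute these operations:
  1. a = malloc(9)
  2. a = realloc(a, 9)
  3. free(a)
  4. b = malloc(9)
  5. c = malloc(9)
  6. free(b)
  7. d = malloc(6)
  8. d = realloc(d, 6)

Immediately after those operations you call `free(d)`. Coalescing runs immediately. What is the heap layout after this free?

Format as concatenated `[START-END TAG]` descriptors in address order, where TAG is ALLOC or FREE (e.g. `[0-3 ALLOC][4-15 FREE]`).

Answer: [0-8 FREE][9-17 ALLOC][18-38 FREE]

Derivation:
Op 1: a = malloc(9) -> a = 0; heap: [0-8 ALLOC][9-38 FREE]
Op 2: a = realloc(a, 9) -> a = 0; heap: [0-8 ALLOC][9-38 FREE]
Op 3: free(a) -> (freed a); heap: [0-38 FREE]
Op 4: b = malloc(9) -> b = 0; heap: [0-8 ALLOC][9-38 FREE]
Op 5: c = malloc(9) -> c = 9; heap: [0-8 ALLOC][9-17 ALLOC][18-38 FREE]
Op 6: free(b) -> (freed b); heap: [0-8 FREE][9-17 ALLOC][18-38 FREE]
Op 7: d = malloc(6) -> d = 0; heap: [0-5 ALLOC][6-8 FREE][9-17 ALLOC][18-38 FREE]
Op 8: d = realloc(d, 6) -> d = 0; heap: [0-5 ALLOC][6-8 FREE][9-17 ALLOC][18-38 FREE]
free(d): d = 0 -> block [0-5 ALLOC]; mark free, coalesce with adjacent free neighbors -> [0-8 FREE][9-17 ALLOC][18-38 FREE]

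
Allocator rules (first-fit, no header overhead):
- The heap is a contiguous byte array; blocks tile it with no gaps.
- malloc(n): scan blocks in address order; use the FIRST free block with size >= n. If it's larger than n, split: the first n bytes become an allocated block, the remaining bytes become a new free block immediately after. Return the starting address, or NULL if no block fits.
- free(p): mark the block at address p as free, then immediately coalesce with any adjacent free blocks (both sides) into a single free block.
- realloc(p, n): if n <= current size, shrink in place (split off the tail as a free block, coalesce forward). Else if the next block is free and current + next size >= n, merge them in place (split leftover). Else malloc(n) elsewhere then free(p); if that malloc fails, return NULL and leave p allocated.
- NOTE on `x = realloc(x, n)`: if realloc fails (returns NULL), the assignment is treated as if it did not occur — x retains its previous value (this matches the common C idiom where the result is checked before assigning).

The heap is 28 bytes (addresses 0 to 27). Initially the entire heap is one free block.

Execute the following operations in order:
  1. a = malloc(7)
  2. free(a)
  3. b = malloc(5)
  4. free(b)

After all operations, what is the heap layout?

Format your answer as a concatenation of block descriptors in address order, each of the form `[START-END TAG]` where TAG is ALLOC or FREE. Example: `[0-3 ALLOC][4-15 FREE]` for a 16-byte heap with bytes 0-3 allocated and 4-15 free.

Answer: [0-27 FREE]

Derivation:
Op 1: a = malloc(7) -> a = 0; heap: [0-6 ALLOC][7-27 FREE]
Op 2: free(a) -> (freed a); heap: [0-27 FREE]
Op 3: b = malloc(5) -> b = 0; heap: [0-4 ALLOC][5-27 FREE]
Op 4: free(b) -> (freed b); heap: [0-27 FREE]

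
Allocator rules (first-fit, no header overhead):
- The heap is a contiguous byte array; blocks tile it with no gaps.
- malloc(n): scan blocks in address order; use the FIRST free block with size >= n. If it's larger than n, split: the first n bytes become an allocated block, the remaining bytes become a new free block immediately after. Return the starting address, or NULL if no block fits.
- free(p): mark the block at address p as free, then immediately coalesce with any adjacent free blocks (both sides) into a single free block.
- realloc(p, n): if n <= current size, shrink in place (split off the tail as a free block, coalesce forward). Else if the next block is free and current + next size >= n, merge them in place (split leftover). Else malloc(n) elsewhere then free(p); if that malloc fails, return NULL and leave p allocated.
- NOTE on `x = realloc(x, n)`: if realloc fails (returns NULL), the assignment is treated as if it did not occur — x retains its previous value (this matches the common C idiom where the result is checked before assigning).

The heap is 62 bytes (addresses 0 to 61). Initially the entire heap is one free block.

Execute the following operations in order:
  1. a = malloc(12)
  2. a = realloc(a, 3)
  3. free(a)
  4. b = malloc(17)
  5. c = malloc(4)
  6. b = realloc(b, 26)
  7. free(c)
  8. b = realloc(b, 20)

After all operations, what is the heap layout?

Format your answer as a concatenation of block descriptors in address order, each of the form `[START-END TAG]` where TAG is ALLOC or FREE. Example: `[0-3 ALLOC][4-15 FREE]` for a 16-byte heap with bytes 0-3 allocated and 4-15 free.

Answer: [0-20 FREE][21-40 ALLOC][41-61 FREE]

Derivation:
Op 1: a = malloc(12) -> a = 0; heap: [0-11 ALLOC][12-61 FREE]
Op 2: a = realloc(a, 3) -> a = 0; heap: [0-2 ALLOC][3-61 FREE]
Op 3: free(a) -> (freed a); heap: [0-61 FREE]
Op 4: b = malloc(17) -> b = 0; heap: [0-16 ALLOC][17-61 FREE]
Op 5: c = malloc(4) -> c = 17; heap: [0-16 ALLOC][17-20 ALLOC][21-61 FREE]
Op 6: b = realloc(b, 26) -> b = 21; heap: [0-16 FREE][17-20 ALLOC][21-46 ALLOC][47-61 FREE]
Op 7: free(c) -> (freed c); heap: [0-20 FREE][21-46 ALLOC][47-61 FREE]
Op 8: b = realloc(b, 20) -> b = 21; heap: [0-20 FREE][21-40 ALLOC][41-61 FREE]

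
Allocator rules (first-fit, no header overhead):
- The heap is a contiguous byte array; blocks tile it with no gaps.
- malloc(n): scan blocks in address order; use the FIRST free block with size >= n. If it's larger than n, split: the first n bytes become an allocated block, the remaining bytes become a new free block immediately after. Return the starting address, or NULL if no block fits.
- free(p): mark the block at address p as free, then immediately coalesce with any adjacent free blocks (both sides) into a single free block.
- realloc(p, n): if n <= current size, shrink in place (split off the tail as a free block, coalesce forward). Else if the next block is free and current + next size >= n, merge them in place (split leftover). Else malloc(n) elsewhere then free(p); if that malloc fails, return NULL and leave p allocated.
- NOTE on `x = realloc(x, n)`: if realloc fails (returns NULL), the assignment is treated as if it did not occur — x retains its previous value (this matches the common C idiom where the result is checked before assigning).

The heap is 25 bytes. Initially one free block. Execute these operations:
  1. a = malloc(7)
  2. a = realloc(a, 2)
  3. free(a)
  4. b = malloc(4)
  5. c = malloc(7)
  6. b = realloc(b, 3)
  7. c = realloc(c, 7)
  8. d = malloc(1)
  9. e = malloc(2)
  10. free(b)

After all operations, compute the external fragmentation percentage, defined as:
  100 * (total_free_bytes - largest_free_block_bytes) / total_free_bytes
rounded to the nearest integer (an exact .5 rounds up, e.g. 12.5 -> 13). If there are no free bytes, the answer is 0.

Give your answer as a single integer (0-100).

Op 1: a = malloc(7) -> a = 0; heap: [0-6 ALLOC][7-24 FREE]
Op 2: a = realloc(a, 2) -> a = 0; heap: [0-1 ALLOC][2-24 FREE]
Op 3: free(a) -> (freed a); heap: [0-24 FREE]
Op 4: b = malloc(4) -> b = 0; heap: [0-3 ALLOC][4-24 FREE]
Op 5: c = malloc(7) -> c = 4; heap: [0-3 ALLOC][4-10 ALLOC][11-24 FREE]
Op 6: b = realloc(b, 3) -> b = 0; heap: [0-2 ALLOC][3-3 FREE][4-10 ALLOC][11-24 FREE]
Op 7: c = realloc(c, 7) -> c = 4; heap: [0-2 ALLOC][3-3 FREE][4-10 ALLOC][11-24 FREE]
Op 8: d = malloc(1) -> d = 3; heap: [0-2 ALLOC][3-3 ALLOC][4-10 ALLOC][11-24 FREE]
Op 9: e = malloc(2) -> e = 11; heap: [0-2 ALLOC][3-3 ALLOC][4-10 ALLOC][11-12 ALLOC][13-24 FREE]
Op 10: free(b) -> (freed b); heap: [0-2 FREE][3-3 ALLOC][4-10 ALLOC][11-12 ALLOC][13-24 FREE]
Free blocks: [3 12] total_free=15 largest=12 -> 100*(15-12)/15 = 300/15 = 20

Answer: 20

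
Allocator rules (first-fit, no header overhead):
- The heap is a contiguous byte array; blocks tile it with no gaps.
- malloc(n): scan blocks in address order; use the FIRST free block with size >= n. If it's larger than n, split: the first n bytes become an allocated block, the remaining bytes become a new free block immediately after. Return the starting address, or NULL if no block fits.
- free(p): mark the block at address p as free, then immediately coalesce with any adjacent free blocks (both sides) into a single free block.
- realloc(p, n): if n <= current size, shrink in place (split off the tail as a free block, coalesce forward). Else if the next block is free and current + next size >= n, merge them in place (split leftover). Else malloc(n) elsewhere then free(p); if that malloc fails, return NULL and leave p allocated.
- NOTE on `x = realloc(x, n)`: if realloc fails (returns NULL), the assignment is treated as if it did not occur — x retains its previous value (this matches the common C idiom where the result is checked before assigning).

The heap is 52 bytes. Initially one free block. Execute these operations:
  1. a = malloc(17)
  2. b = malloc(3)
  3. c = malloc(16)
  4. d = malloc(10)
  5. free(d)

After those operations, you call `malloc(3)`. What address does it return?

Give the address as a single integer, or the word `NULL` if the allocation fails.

Answer: 36

Derivation:
Op 1: a = malloc(17) -> a = 0; heap: [0-16 ALLOC][17-51 FREE]
Op 2: b = malloc(3) -> b = 17; heap: [0-16 ALLOC][17-19 ALLOC][20-51 FREE]
Op 3: c = malloc(16) -> c = 20; heap: [0-16 ALLOC][17-19 ALLOC][20-35 ALLOC][36-51 FREE]
Op 4: d = malloc(10) -> d = 36; heap: [0-16 ALLOC][17-19 ALLOC][20-35 ALLOC][36-45 ALLOC][46-51 FREE]
Op 5: free(d) -> (freed d); heap: [0-16 ALLOC][17-19 ALLOC][20-35 ALLOC][36-51 FREE]
malloc(3): first-fit scan over [0-16 ALLOC][17-19 ALLOC][20-35 ALLOC][36-51 FREE] -> 36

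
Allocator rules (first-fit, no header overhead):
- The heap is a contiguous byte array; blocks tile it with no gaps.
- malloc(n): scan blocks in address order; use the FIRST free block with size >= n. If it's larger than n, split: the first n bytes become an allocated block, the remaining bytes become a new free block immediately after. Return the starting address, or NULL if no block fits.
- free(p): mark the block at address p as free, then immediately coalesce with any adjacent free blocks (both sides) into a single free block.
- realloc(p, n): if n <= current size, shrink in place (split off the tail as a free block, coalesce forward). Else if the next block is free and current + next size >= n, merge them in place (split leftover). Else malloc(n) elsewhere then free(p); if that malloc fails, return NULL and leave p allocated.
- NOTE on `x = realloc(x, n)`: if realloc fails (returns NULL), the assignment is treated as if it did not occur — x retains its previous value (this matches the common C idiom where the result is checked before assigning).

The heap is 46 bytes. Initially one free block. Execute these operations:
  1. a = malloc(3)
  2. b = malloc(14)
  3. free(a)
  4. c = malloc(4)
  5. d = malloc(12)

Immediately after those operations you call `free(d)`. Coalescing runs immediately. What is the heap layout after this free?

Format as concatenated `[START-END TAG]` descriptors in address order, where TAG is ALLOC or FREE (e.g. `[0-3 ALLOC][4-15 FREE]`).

Answer: [0-2 FREE][3-16 ALLOC][17-20 ALLOC][21-45 FREE]

Derivation:
Op 1: a = malloc(3) -> a = 0; heap: [0-2 ALLOC][3-45 FREE]
Op 2: b = malloc(14) -> b = 3; heap: [0-2 ALLOC][3-16 ALLOC][17-45 FREE]
Op 3: free(a) -> (freed a); heap: [0-2 FREE][3-16 ALLOC][17-45 FREE]
Op 4: c = malloc(4) -> c = 17; heap: [0-2 FREE][3-16 ALLOC][17-20 ALLOC][21-45 FREE]
Op 5: d = malloc(12) -> d = 21; heap: [0-2 FREE][3-16 ALLOC][17-20 ALLOC][21-32 ALLOC][33-45 FREE]
free(d): d = 21 -> block [21-32 ALLOC]; mark free, coalesce with adjacent free neighbors -> [0-2 FREE][3-16 ALLOC][17-20 ALLOC][21-45 FREE]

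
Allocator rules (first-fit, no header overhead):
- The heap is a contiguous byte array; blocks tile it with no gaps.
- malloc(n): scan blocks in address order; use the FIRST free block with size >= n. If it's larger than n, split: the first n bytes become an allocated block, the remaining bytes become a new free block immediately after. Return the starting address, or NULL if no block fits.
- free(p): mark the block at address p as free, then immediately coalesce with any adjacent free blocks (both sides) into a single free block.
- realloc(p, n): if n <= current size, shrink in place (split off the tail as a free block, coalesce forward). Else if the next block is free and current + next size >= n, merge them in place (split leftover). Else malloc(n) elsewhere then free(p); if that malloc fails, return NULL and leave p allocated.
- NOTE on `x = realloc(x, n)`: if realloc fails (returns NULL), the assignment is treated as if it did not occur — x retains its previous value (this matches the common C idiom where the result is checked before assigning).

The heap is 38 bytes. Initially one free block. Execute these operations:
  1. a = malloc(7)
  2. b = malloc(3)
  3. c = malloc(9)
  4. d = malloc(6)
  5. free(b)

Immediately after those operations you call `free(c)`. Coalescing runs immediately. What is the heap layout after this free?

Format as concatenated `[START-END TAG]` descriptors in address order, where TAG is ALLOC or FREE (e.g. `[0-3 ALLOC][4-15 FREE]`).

Op 1: a = malloc(7) -> a = 0; heap: [0-6 ALLOC][7-37 FREE]
Op 2: b = malloc(3) -> b = 7; heap: [0-6 ALLOC][7-9 ALLOC][10-37 FREE]
Op 3: c = malloc(9) -> c = 10; heap: [0-6 ALLOC][7-9 ALLOC][10-18 ALLOC][19-37 FREE]
Op 4: d = malloc(6) -> d = 19; heap: [0-6 ALLOC][7-9 ALLOC][10-18 ALLOC][19-24 ALLOC][25-37 FREE]
Op 5: free(b) -> (freed b); heap: [0-6 ALLOC][7-9 FREE][10-18 ALLOC][19-24 ALLOC][25-37 FREE]
free(c): c = 10 -> block [10-18 ALLOC]; mark free, coalesce with adjacent free neighbors -> [0-6 ALLOC][7-18 FREE][19-24 ALLOC][25-37 FREE]

Answer: [0-6 ALLOC][7-18 FREE][19-24 ALLOC][25-37 FREE]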